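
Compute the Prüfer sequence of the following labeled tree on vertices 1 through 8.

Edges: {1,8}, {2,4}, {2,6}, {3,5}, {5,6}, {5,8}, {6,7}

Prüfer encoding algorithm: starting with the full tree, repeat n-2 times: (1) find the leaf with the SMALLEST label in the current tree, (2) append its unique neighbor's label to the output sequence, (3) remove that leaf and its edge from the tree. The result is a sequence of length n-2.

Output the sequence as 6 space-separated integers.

Answer: 8 5 2 6 6 5

Derivation:
Step 1: leaves = {1,3,4,7}. Remove smallest leaf 1, emit neighbor 8.
Step 2: leaves = {3,4,7,8}. Remove smallest leaf 3, emit neighbor 5.
Step 3: leaves = {4,7,8}. Remove smallest leaf 4, emit neighbor 2.
Step 4: leaves = {2,7,8}. Remove smallest leaf 2, emit neighbor 6.
Step 5: leaves = {7,8}. Remove smallest leaf 7, emit neighbor 6.
Step 6: leaves = {6,8}. Remove smallest leaf 6, emit neighbor 5.
Done: 2 vertices remain (5, 8). Sequence = [8 5 2 6 6 5]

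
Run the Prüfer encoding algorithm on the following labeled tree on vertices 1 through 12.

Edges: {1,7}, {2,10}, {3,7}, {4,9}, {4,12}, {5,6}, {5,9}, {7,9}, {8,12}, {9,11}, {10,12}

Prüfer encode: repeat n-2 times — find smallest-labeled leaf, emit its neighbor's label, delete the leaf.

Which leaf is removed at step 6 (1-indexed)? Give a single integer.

Step 1: current leaves = {1,2,3,6,8,11}. Remove leaf 1 (neighbor: 7).
Step 2: current leaves = {2,3,6,8,11}. Remove leaf 2 (neighbor: 10).
Step 3: current leaves = {3,6,8,10,11}. Remove leaf 3 (neighbor: 7).
Step 4: current leaves = {6,7,8,10,11}. Remove leaf 6 (neighbor: 5).
Step 5: current leaves = {5,7,8,10,11}. Remove leaf 5 (neighbor: 9).
Step 6: current leaves = {7,8,10,11}. Remove leaf 7 (neighbor: 9).

Answer: 7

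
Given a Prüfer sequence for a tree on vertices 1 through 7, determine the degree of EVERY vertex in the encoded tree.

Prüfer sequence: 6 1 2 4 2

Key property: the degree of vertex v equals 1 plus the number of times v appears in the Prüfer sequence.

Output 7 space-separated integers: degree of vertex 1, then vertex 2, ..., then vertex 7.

p_1 = 6: count[6] becomes 1
p_2 = 1: count[1] becomes 1
p_3 = 2: count[2] becomes 1
p_4 = 4: count[4] becomes 1
p_5 = 2: count[2] becomes 2
Degrees (1 + count): deg[1]=1+1=2, deg[2]=1+2=3, deg[3]=1+0=1, deg[4]=1+1=2, deg[5]=1+0=1, deg[6]=1+1=2, deg[7]=1+0=1

Answer: 2 3 1 2 1 2 1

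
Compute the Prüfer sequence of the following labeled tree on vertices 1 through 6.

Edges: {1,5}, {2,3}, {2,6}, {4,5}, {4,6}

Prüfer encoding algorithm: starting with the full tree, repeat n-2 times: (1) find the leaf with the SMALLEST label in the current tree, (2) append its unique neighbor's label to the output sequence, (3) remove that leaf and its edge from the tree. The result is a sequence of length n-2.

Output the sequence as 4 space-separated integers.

Answer: 5 2 6 4

Derivation:
Step 1: leaves = {1,3}. Remove smallest leaf 1, emit neighbor 5.
Step 2: leaves = {3,5}. Remove smallest leaf 3, emit neighbor 2.
Step 3: leaves = {2,5}. Remove smallest leaf 2, emit neighbor 6.
Step 4: leaves = {5,6}. Remove smallest leaf 5, emit neighbor 4.
Done: 2 vertices remain (4, 6). Sequence = [5 2 6 4]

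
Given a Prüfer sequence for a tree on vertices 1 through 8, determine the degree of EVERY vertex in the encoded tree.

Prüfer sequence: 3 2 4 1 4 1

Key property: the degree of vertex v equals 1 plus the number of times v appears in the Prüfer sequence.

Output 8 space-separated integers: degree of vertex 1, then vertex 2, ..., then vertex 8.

p_1 = 3: count[3] becomes 1
p_2 = 2: count[2] becomes 1
p_3 = 4: count[4] becomes 1
p_4 = 1: count[1] becomes 1
p_5 = 4: count[4] becomes 2
p_6 = 1: count[1] becomes 2
Degrees (1 + count): deg[1]=1+2=3, deg[2]=1+1=2, deg[3]=1+1=2, deg[4]=1+2=3, deg[5]=1+0=1, deg[6]=1+0=1, deg[7]=1+0=1, deg[8]=1+0=1

Answer: 3 2 2 3 1 1 1 1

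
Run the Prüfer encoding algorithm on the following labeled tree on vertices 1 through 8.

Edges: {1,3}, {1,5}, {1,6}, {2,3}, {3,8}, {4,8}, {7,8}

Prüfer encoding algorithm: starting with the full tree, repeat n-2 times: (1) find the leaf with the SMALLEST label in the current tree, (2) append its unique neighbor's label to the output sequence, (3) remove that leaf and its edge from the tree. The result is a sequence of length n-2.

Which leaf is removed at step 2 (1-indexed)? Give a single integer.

Answer: 4

Derivation:
Step 1: current leaves = {2,4,5,6,7}. Remove leaf 2 (neighbor: 3).
Step 2: current leaves = {4,5,6,7}. Remove leaf 4 (neighbor: 8).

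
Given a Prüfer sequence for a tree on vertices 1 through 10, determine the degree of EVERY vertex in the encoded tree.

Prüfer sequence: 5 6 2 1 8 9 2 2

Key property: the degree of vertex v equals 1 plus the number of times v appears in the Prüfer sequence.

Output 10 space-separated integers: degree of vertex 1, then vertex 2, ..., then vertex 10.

Answer: 2 4 1 1 2 2 1 2 2 1

Derivation:
p_1 = 5: count[5] becomes 1
p_2 = 6: count[6] becomes 1
p_3 = 2: count[2] becomes 1
p_4 = 1: count[1] becomes 1
p_5 = 8: count[8] becomes 1
p_6 = 9: count[9] becomes 1
p_7 = 2: count[2] becomes 2
p_8 = 2: count[2] becomes 3
Degrees (1 + count): deg[1]=1+1=2, deg[2]=1+3=4, deg[3]=1+0=1, deg[4]=1+0=1, deg[5]=1+1=2, deg[6]=1+1=2, deg[7]=1+0=1, deg[8]=1+1=2, deg[9]=1+1=2, deg[10]=1+0=1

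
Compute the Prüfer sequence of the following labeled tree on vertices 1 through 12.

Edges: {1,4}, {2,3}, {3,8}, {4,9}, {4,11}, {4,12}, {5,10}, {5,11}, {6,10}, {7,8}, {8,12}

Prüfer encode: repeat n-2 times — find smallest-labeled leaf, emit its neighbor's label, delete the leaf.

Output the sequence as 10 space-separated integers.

Answer: 4 3 8 10 8 12 4 5 11 4

Derivation:
Step 1: leaves = {1,2,6,7,9}. Remove smallest leaf 1, emit neighbor 4.
Step 2: leaves = {2,6,7,9}. Remove smallest leaf 2, emit neighbor 3.
Step 3: leaves = {3,6,7,9}. Remove smallest leaf 3, emit neighbor 8.
Step 4: leaves = {6,7,9}. Remove smallest leaf 6, emit neighbor 10.
Step 5: leaves = {7,9,10}. Remove smallest leaf 7, emit neighbor 8.
Step 6: leaves = {8,9,10}. Remove smallest leaf 8, emit neighbor 12.
Step 7: leaves = {9,10,12}. Remove smallest leaf 9, emit neighbor 4.
Step 8: leaves = {10,12}. Remove smallest leaf 10, emit neighbor 5.
Step 9: leaves = {5,12}. Remove smallest leaf 5, emit neighbor 11.
Step 10: leaves = {11,12}. Remove smallest leaf 11, emit neighbor 4.
Done: 2 vertices remain (4, 12). Sequence = [4 3 8 10 8 12 4 5 11 4]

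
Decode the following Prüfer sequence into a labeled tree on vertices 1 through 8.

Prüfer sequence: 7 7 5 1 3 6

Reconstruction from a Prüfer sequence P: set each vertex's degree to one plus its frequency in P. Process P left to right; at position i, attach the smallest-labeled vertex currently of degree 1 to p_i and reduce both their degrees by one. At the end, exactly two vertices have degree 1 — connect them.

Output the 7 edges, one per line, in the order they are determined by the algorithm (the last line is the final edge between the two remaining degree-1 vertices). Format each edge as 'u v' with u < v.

Answer: 2 7
4 7
5 7
1 5
1 3
3 6
6 8

Derivation:
Initial degrees: {1:2, 2:1, 3:2, 4:1, 5:2, 6:2, 7:3, 8:1}
Step 1: smallest deg-1 vertex = 2, p_1 = 7. Add edge {2,7}. Now deg[2]=0, deg[7]=2.
Step 2: smallest deg-1 vertex = 4, p_2 = 7. Add edge {4,7}. Now deg[4]=0, deg[7]=1.
Step 3: smallest deg-1 vertex = 7, p_3 = 5. Add edge {5,7}. Now deg[7]=0, deg[5]=1.
Step 4: smallest deg-1 vertex = 5, p_4 = 1. Add edge {1,5}. Now deg[5]=0, deg[1]=1.
Step 5: smallest deg-1 vertex = 1, p_5 = 3. Add edge {1,3}. Now deg[1]=0, deg[3]=1.
Step 6: smallest deg-1 vertex = 3, p_6 = 6. Add edge {3,6}. Now deg[3]=0, deg[6]=1.
Final: two remaining deg-1 vertices are 6, 8. Add edge {6,8}.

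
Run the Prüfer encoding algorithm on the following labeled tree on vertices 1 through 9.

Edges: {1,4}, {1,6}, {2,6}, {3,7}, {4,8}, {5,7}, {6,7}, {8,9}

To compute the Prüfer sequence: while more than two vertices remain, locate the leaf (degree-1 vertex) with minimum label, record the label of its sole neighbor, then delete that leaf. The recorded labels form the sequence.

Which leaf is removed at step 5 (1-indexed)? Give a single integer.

Answer: 6

Derivation:
Step 1: current leaves = {2,3,5,9}. Remove leaf 2 (neighbor: 6).
Step 2: current leaves = {3,5,9}. Remove leaf 3 (neighbor: 7).
Step 3: current leaves = {5,9}. Remove leaf 5 (neighbor: 7).
Step 4: current leaves = {7,9}. Remove leaf 7 (neighbor: 6).
Step 5: current leaves = {6,9}. Remove leaf 6 (neighbor: 1).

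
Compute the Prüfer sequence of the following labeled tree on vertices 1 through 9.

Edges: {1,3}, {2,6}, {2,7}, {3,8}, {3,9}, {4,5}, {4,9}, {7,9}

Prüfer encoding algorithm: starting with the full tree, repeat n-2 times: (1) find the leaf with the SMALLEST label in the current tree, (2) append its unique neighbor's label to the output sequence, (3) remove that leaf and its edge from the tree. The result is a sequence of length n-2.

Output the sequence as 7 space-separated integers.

Step 1: leaves = {1,5,6,8}. Remove smallest leaf 1, emit neighbor 3.
Step 2: leaves = {5,6,8}. Remove smallest leaf 5, emit neighbor 4.
Step 3: leaves = {4,6,8}. Remove smallest leaf 4, emit neighbor 9.
Step 4: leaves = {6,8}. Remove smallest leaf 6, emit neighbor 2.
Step 5: leaves = {2,8}. Remove smallest leaf 2, emit neighbor 7.
Step 6: leaves = {7,8}. Remove smallest leaf 7, emit neighbor 9.
Step 7: leaves = {8,9}. Remove smallest leaf 8, emit neighbor 3.
Done: 2 vertices remain (3, 9). Sequence = [3 4 9 2 7 9 3]

Answer: 3 4 9 2 7 9 3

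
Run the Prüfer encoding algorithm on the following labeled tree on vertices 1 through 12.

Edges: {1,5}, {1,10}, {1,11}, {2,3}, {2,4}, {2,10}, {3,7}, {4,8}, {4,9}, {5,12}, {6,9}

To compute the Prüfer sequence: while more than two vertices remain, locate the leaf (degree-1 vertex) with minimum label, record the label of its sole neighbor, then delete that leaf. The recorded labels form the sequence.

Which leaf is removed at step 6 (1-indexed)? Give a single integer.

Step 1: current leaves = {6,7,8,11,12}. Remove leaf 6 (neighbor: 9).
Step 2: current leaves = {7,8,9,11,12}. Remove leaf 7 (neighbor: 3).
Step 3: current leaves = {3,8,9,11,12}. Remove leaf 3 (neighbor: 2).
Step 4: current leaves = {8,9,11,12}. Remove leaf 8 (neighbor: 4).
Step 5: current leaves = {9,11,12}. Remove leaf 9 (neighbor: 4).
Step 6: current leaves = {4,11,12}. Remove leaf 4 (neighbor: 2).

Answer: 4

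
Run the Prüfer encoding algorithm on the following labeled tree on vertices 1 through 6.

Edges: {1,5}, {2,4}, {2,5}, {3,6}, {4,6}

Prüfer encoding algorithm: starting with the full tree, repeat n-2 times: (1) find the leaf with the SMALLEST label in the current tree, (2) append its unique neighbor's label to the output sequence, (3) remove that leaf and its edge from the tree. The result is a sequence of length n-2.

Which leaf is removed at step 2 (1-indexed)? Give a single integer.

Answer: 3

Derivation:
Step 1: current leaves = {1,3}. Remove leaf 1 (neighbor: 5).
Step 2: current leaves = {3,5}. Remove leaf 3 (neighbor: 6).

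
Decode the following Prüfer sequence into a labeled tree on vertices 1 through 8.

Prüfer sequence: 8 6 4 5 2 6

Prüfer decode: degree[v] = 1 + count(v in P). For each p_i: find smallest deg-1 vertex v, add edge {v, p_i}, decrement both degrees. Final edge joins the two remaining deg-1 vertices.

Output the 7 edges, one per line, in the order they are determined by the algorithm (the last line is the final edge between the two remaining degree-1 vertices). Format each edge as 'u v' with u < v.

Answer: 1 8
3 6
4 7
4 5
2 5
2 6
6 8

Derivation:
Initial degrees: {1:1, 2:2, 3:1, 4:2, 5:2, 6:3, 7:1, 8:2}
Step 1: smallest deg-1 vertex = 1, p_1 = 8. Add edge {1,8}. Now deg[1]=0, deg[8]=1.
Step 2: smallest deg-1 vertex = 3, p_2 = 6. Add edge {3,6}. Now deg[3]=0, deg[6]=2.
Step 3: smallest deg-1 vertex = 7, p_3 = 4. Add edge {4,7}. Now deg[7]=0, deg[4]=1.
Step 4: smallest deg-1 vertex = 4, p_4 = 5. Add edge {4,5}. Now deg[4]=0, deg[5]=1.
Step 5: smallest deg-1 vertex = 5, p_5 = 2. Add edge {2,5}. Now deg[5]=0, deg[2]=1.
Step 6: smallest deg-1 vertex = 2, p_6 = 6. Add edge {2,6}. Now deg[2]=0, deg[6]=1.
Final: two remaining deg-1 vertices are 6, 8. Add edge {6,8}.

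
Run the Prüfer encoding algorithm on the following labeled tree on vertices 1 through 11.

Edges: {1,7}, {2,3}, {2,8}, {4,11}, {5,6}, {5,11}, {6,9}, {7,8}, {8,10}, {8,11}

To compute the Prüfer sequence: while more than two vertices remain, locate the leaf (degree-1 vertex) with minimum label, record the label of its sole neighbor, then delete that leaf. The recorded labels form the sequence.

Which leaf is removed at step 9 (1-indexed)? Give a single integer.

Answer: 10

Derivation:
Step 1: current leaves = {1,3,4,9,10}. Remove leaf 1 (neighbor: 7).
Step 2: current leaves = {3,4,7,9,10}. Remove leaf 3 (neighbor: 2).
Step 3: current leaves = {2,4,7,9,10}. Remove leaf 2 (neighbor: 8).
Step 4: current leaves = {4,7,9,10}. Remove leaf 4 (neighbor: 11).
Step 5: current leaves = {7,9,10}. Remove leaf 7 (neighbor: 8).
Step 6: current leaves = {9,10}. Remove leaf 9 (neighbor: 6).
Step 7: current leaves = {6,10}. Remove leaf 6 (neighbor: 5).
Step 8: current leaves = {5,10}. Remove leaf 5 (neighbor: 11).
Step 9: current leaves = {10,11}. Remove leaf 10 (neighbor: 8).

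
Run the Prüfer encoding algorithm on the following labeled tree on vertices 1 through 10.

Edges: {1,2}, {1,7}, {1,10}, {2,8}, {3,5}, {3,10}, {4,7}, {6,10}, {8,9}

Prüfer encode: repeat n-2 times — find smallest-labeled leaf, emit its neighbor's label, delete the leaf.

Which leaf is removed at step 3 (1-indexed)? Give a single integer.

Step 1: current leaves = {4,5,6,9}. Remove leaf 4 (neighbor: 7).
Step 2: current leaves = {5,6,7,9}. Remove leaf 5 (neighbor: 3).
Step 3: current leaves = {3,6,7,9}. Remove leaf 3 (neighbor: 10).

Answer: 3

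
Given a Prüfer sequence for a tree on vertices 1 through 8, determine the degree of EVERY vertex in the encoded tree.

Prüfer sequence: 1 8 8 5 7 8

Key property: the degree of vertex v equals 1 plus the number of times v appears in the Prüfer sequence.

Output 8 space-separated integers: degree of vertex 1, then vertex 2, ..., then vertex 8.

Answer: 2 1 1 1 2 1 2 4

Derivation:
p_1 = 1: count[1] becomes 1
p_2 = 8: count[8] becomes 1
p_3 = 8: count[8] becomes 2
p_4 = 5: count[5] becomes 1
p_5 = 7: count[7] becomes 1
p_6 = 8: count[8] becomes 3
Degrees (1 + count): deg[1]=1+1=2, deg[2]=1+0=1, deg[3]=1+0=1, deg[4]=1+0=1, deg[5]=1+1=2, deg[6]=1+0=1, deg[7]=1+1=2, deg[8]=1+3=4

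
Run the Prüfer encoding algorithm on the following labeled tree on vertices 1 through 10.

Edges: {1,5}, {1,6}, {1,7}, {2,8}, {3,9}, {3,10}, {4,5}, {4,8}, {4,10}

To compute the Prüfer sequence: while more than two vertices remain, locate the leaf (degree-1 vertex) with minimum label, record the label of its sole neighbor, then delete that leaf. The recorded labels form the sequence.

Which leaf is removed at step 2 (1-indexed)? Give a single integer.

Step 1: current leaves = {2,6,7,9}. Remove leaf 2 (neighbor: 8).
Step 2: current leaves = {6,7,8,9}. Remove leaf 6 (neighbor: 1).

Answer: 6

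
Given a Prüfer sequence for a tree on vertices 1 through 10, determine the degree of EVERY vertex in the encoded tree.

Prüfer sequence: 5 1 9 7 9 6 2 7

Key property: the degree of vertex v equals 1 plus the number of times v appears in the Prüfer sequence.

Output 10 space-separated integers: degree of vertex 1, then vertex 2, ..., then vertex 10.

p_1 = 5: count[5] becomes 1
p_2 = 1: count[1] becomes 1
p_3 = 9: count[9] becomes 1
p_4 = 7: count[7] becomes 1
p_5 = 9: count[9] becomes 2
p_6 = 6: count[6] becomes 1
p_7 = 2: count[2] becomes 1
p_8 = 7: count[7] becomes 2
Degrees (1 + count): deg[1]=1+1=2, deg[2]=1+1=2, deg[3]=1+0=1, deg[4]=1+0=1, deg[5]=1+1=2, deg[6]=1+1=2, deg[7]=1+2=3, deg[8]=1+0=1, deg[9]=1+2=3, deg[10]=1+0=1

Answer: 2 2 1 1 2 2 3 1 3 1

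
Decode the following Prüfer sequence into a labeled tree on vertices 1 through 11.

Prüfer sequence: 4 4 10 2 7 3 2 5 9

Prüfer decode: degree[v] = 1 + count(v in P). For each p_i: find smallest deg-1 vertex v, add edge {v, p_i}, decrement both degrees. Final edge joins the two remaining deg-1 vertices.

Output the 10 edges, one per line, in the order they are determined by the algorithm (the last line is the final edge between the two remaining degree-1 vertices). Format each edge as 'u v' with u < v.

Initial degrees: {1:1, 2:3, 3:2, 4:3, 5:2, 6:1, 7:2, 8:1, 9:2, 10:2, 11:1}
Step 1: smallest deg-1 vertex = 1, p_1 = 4. Add edge {1,4}. Now deg[1]=0, deg[4]=2.
Step 2: smallest deg-1 vertex = 6, p_2 = 4. Add edge {4,6}. Now deg[6]=0, deg[4]=1.
Step 3: smallest deg-1 vertex = 4, p_3 = 10. Add edge {4,10}. Now deg[4]=0, deg[10]=1.
Step 4: smallest deg-1 vertex = 8, p_4 = 2. Add edge {2,8}. Now deg[8]=0, deg[2]=2.
Step 5: smallest deg-1 vertex = 10, p_5 = 7. Add edge {7,10}. Now deg[10]=0, deg[7]=1.
Step 6: smallest deg-1 vertex = 7, p_6 = 3. Add edge {3,7}. Now deg[7]=0, deg[3]=1.
Step 7: smallest deg-1 vertex = 3, p_7 = 2. Add edge {2,3}. Now deg[3]=0, deg[2]=1.
Step 8: smallest deg-1 vertex = 2, p_8 = 5. Add edge {2,5}. Now deg[2]=0, deg[5]=1.
Step 9: smallest deg-1 vertex = 5, p_9 = 9. Add edge {5,9}. Now deg[5]=0, deg[9]=1.
Final: two remaining deg-1 vertices are 9, 11. Add edge {9,11}.

Answer: 1 4
4 6
4 10
2 8
7 10
3 7
2 3
2 5
5 9
9 11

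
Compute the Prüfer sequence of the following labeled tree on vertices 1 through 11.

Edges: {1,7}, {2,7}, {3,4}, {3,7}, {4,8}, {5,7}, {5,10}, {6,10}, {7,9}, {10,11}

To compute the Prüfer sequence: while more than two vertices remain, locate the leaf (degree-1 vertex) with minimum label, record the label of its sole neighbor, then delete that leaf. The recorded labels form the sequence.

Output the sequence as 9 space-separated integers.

Answer: 7 7 10 4 3 7 7 5 10

Derivation:
Step 1: leaves = {1,2,6,8,9,11}. Remove smallest leaf 1, emit neighbor 7.
Step 2: leaves = {2,6,8,9,11}. Remove smallest leaf 2, emit neighbor 7.
Step 3: leaves = {6,8,9,11}. Remove smallest leaf 6, emit neighbor 10.
Step 4: leaves = {8,9,11}. Remove smallest leaf 8, emit neighbor 4.
Step 5: leaves = {4,9,11}. Remove smallest leaf 4, emit neighbor 3.
Step 6: leaves = {3,9,11}. Remove smallest leaf 3, emit neighbor 7.
Step 7: leaves = {9,11}. Remove smallest leaf 9, emit neighbor 7.
Step 8: leaves = {7,11}. Remove smallest leaf 7, emit neighbor 5.
Step 9: leaves = {5,11}. Remove smallest leaf 5, emit neighbor 10.
Done: 2 vertices remain (10, 11). Sequence = [7 7 10 4 3 7 7 5 10]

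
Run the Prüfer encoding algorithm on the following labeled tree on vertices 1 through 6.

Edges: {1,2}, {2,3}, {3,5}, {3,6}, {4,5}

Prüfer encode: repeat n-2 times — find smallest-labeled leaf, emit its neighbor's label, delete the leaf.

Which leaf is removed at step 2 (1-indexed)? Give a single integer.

Answer: 2

Derivation:
Step 1: current leaves = {1,4,6}. Remove leaf 1 (neighbor: 2).
Step 2: current leaves = {2,4,6}. Remove leaf 2 (neighbor: 3).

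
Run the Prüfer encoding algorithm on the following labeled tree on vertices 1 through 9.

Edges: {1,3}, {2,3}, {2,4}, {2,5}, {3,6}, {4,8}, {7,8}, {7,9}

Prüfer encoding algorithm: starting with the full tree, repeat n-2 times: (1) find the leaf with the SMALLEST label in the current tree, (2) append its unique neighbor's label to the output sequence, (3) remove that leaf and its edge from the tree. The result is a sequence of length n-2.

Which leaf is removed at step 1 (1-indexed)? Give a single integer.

Answer: 1

Derivation:
Step 1: current leaves = {1,5,6,9}. Remove leaf 1 (neighbor: 3).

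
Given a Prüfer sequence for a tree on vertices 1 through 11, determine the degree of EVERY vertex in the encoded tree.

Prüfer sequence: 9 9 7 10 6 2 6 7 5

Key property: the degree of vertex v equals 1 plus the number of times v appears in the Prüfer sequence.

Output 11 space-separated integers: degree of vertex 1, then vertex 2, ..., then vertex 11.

Answer: 1 2 1 1 2 3 3 1 3 2 1

Derivation:
p_1 = 9: count[9] becomes 1
p_2 = 9: count[9] becomes 2
p_3 = 7: count[7] becomes 1
p_4 = 10: count[10] becomes 1
p_5 = 6: count[6] becomes 1
p_6 = 2: count[2] becomes 1
p_7 = 6: count[6] becomes 2
p_8 = 7: count[7] becomes 2
p_9 = 5: count[5] becomes 1
Degrees (1 + count): deg[1]=1+0=1, deg[2]=1+1=2, deg[3]=1+0=1, deg[4]=1+0=1, deg[5]=1+1=2, deg[6]=1+2=3, deg[7]=1+2=3, deg[8]=1+0=1, deg[9]=1+2=3, deg[10]=1+1=2, deg[11]=1+0=1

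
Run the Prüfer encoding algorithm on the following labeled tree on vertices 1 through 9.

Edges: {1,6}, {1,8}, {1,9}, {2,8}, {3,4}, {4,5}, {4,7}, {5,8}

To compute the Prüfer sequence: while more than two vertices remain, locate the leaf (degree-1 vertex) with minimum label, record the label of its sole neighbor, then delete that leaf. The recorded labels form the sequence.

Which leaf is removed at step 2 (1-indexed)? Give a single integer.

Answer: 3

Derivation:
Step 1: current leaves = {2,3,6,7,9}. Remove leaf 2 (neighbor: 8).
Step 2: current leaves = {3,6,7,9}. Remove leaf 3 (neighbor: 4).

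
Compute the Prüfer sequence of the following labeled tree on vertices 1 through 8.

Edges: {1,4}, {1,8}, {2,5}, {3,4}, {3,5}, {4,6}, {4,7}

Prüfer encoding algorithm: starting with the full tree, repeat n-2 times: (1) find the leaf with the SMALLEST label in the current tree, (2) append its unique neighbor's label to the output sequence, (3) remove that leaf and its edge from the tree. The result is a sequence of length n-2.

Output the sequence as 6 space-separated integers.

Step 1: leaves = {2,6,7,8}. Remove smallest leaf 2, emit neighbor 5.
Step 2: leaves = {5,6,7,8}. Remove smallest leaf 5, emit neighbor 3.
Step 3: leaves = {3,6,7,8}. Remove smallest leaf 3, emit neighbor 4.
Step 4: leaves = {6,7,8}. Remove smallest leaf 6, emit neighbor 4.
Step 5: leaves = {7,8}. Remove smallest leaf 7, emit neighbor 4.
Step 6: leaves = {4,8}. Remove smallest leaf 4, emit neighbor 1.
Done: 2 vertices remain (1, 8). Sequence = [5 3 4 4 4 1]

Answer: 5 3 4 4 4 1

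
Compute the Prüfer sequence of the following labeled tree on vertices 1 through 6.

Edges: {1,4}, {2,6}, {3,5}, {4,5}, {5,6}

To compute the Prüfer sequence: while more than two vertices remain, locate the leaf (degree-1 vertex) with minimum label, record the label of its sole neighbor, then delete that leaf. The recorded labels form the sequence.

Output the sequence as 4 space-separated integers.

Step 1: leaves = {1,2,3}. Remove smallest leaf 1, emit neighbor 4.
Step 2: leaves = {2,3,4}. Remove smallest leaf 2, emit neighbor 6.
Step 3: leaves = {3,4,6}. Remove smallest leaf 3, emit neighbor 5.
Step 4: leaves = {4,6}. Remove smallest leaf 4, emit neighbor 5.
Done: 2 vertices remain (5, 6). Sequence = [4 6 5 5]

Answer: 4 6 5 5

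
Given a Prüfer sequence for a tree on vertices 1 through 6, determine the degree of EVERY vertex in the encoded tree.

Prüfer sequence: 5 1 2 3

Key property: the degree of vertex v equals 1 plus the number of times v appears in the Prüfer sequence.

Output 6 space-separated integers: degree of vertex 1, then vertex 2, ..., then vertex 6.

p_1 = 5: count[5] becomes 1
p_2 = 1: count[1] becomes 1
p_3 = 2: count[2] becomes 1
p_4 = 3: count[3] becomes 1
Degrees (1 + count): deg[1]=1+1=2, deg[2]=1+1=2, deg[3]=1+1=2, deg[4]=1+0=1, deg[5]=1+1=2, deg[6]=1+0=1

Answer: 2 2 2 1 2 1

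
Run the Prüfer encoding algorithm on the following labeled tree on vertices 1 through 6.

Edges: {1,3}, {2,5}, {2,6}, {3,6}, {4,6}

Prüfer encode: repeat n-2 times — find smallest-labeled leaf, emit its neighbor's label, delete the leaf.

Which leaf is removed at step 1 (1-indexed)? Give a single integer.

Answer: 1

Derivation:
Step 1: current leaves = {1,4,5}. Remove leaf 1 (neighbor: 3).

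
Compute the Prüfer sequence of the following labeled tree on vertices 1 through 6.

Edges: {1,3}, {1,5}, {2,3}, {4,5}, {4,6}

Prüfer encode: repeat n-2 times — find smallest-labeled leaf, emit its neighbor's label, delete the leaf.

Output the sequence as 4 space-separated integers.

Answer: 3 1 5 4

Derivation:
Step 1: leaves = {2,6}. Remove smallest leaf 2, emit neighbor 3.
Step 2: leaves = {3,6}. Remove smallest leaf 3, emit neighbor 1.
Step 3: leaves = {1,6}. Remove smallest leaf 1, emit neighbor 5.
Step 4: leaves = {5,6}. Remove smallest leaf 5, emit neighbor 4.
Done: 2 vertices remain (4, 6). Sequence = [3 1 5 4]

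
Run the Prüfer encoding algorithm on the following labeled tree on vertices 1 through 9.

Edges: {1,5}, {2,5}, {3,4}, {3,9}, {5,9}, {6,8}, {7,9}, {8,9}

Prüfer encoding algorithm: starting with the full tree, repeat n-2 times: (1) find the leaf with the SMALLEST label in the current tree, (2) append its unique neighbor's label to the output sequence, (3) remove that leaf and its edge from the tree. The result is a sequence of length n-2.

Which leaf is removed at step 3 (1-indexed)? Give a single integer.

Answer: 4

Derivation:
Step 1: current leaves = {1,2,4,6,7}. Remove leaf 1 (neighbor: 5).
Step 2: current leaves = {2,4,6,7}. Remove leaf 2 (neighbor: 5).
Step 3: current leaves = {4,5,6,7}. Remove leaf 4 (neighbor: 3).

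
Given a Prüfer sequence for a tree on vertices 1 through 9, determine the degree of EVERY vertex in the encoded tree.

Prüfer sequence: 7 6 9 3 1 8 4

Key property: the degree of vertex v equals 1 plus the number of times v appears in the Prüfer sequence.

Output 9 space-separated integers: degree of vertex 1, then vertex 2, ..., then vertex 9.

Answer: 2 1 2 2 1 2 2 2 2

Derivation:
p_1 = 7: count[7] becomes 1
p_2 = 6: count[6] becomes 1
p_3 = 9: count[9] becomes 1
p_4 = 3: count[3] becomes 1
p_5 = 1: count[1] becomes 1
p_6 = 8: count[8] becomes 1
p_7 = 4: count[4] becomes 1
Degrees (1 + count): deg[1]=1+1=2, deg[2]=1+0=1, deg[3]=1+1=2, deg[4]=1+1=2, deg[5]=1+0=1, deg[6]=1+1=2, deg[7]=1+1=2, deg[8]=1+1=2, deg[9]=1+1=2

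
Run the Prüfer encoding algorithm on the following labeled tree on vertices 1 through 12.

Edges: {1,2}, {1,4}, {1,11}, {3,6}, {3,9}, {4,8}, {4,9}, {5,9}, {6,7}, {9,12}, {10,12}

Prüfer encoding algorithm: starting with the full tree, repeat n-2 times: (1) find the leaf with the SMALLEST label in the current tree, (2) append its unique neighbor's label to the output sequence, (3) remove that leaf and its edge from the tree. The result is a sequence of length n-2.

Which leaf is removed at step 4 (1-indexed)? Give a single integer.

Answer: 6

Derivation:
Step 1: current leaves = {2,5,7,8,10,11}. Remove leaf 2 (neighbor: 1).
Step 2: current leaves = {5,7,8,10,11}. Remove leaf 5 (neighbor: 9).
Step 3: current leaves = {7,8,10,11}. Remove leaf 7 (neighbor: 6).
Step 4: current leaves = {6,8,10,11}. Remove leaf 6 (neighbor: 3).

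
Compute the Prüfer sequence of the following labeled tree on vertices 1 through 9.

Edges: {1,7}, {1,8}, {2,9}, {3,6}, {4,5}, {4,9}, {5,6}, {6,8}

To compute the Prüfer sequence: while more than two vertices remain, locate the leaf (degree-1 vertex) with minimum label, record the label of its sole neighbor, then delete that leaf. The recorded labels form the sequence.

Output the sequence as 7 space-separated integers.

Answer: 9 6 1 8 6 5 4

Derivation:
Step 1: leaves = {2,3,7}. Remove smallest leaf 2, emit neighbor 9.
Step 2: leaves = {3,7,9}. Remove smallest leaf 3, emit neighbor 6.
Step 3: leaves = {7,9}. Remove smallest leaf 7, emit neighbor 1.
Step 4: leaves = {1,9}. Remove smallest leaf 1, emit neighbor 8.
Step 5: leaves = {8,9}. Remove smallest leaf 8, emit neighbor 6.
Step 6: leaves = {6,9}. Remove smallest leaf 6, emit neighbor 5.
Step 7: leaves = {5,9}. Remove smallest leaf 5, emit neighbor 4.
Done: 2 vertices remain (4, 9). Sequence = [9 6 1 8 6 5 4]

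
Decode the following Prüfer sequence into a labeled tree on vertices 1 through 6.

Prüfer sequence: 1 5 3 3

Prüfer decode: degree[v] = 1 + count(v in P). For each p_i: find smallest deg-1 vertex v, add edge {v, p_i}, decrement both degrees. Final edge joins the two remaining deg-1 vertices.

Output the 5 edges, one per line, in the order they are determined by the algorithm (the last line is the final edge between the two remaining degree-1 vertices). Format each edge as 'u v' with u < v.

Initial degrees: {1:2, 2:1, 3:3, 4:1, 5:2, 6:1}
Step 1: smallest deg-1 vertex = 2, p_1 = 1. Add edge {1,2}. Now deg[2]=0, deg[1]=1.
Step 2: smallest deg-1 vertex = 1, p_2 = 5. Add edge {1,5}. Now deg[1]=0, deg[5]=1.
Step 3: smallest deg-1 vertex = 4, p_3 = 3. Add edge {3,4}. Now deg[4]=0, deg[3]=2.
Step 4: smallest deg-1 vertex = 5, p_4 = 3. Add edge {3,5}. Now deg[5]=0, deg[3]=1.
Final: two remaining deg-1 vertices are 3, 6. Add edge {3,6}.

Answer: 1 2
1 5
3 4
3 5
3 6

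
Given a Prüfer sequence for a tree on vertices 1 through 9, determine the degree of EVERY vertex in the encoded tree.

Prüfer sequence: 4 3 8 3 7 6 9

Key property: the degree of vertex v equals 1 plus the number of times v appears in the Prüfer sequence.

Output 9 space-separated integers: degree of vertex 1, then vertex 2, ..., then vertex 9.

Answer: 1 1 3 2 1 2 2 2 2

Derivation:
p_1 = 4: count[4] becomes 1
p_2 = 3: count[3] becomes 1
p_3 = 8: count[8] becomes 1
p_4 = 3: count[3] becomes 2
p_5 = 7: count[7] becomes 1
p_6 = 6: count[6] becomes 1
p_7 = 9: count[9] becomes 1
Degrees (1 + count): deg[1]=1+0=1, deg[2]=1+0=1, deg[3]=1+2=3, deg[4]=1+1=2, deg[5]=1+0=1, deg[6]=1+1=2, deg[7]=1+1=2, deg[8]=1+1=2, deg[9]=1+1=2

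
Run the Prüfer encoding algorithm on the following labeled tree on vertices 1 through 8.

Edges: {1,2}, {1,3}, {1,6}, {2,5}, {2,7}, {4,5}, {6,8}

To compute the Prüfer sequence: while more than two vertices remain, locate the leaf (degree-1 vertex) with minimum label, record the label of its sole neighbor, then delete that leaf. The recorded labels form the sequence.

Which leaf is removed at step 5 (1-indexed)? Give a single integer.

Step 1: current leaves = {3,4,7,8}. Remove leaf 3 (neighbor: 1).
Step 2: current leaves = {4,7,8}. Remove leaf 4 (neighbor: 5).
Step 3: current leaves = {5,7,8}. Remove leaf 5 (neighbor: 2).
Step 4: current leaves = {7,8}. Remove leaf 7 (neighbor: 2).
Step 5: current leaves = {2,8}. Remove leaf 2 (neighbor: 1).

Answer: 2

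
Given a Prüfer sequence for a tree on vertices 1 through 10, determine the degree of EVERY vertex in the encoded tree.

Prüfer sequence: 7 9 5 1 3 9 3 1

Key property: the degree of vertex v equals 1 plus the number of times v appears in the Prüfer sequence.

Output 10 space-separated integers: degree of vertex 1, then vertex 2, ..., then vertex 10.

p_1 = 7: count[7] becomes 1
p_2 = 9: count[9] becomes 1
p_3 = 5: count[5] becomes 1
p_4 = 1: count[1] becomes 1
p_5 = 3: count[3] becomes 1
p_6 = 9: count[9] becomes 2
p_7 = 3: count[3] becomes 2
p_8 = 1: count[1] becomes 2
Degrees (1 + count): deg[1]=1+2=3, deg[2]=1+0=1, deg[3]=1+2=3, deg[4]=1+0=1, deg[5]=1+1=2, deg[6]=1+0=1, deg[7]=1+1=2, deg[8]=1+0=1, deg[9]=1+2=3, deg[10]=1+0=1

Answer: 3 1 3 1 2 1 2 1 3 1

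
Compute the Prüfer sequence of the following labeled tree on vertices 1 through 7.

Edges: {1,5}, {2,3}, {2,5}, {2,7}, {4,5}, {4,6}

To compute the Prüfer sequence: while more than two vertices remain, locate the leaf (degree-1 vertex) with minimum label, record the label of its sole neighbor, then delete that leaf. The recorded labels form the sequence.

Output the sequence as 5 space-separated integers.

Step 1: leaves = {1,3,6,7}. Remove smallest leaf 1, emit neighbor 5.
Step 2: leaves = {3,6,7}. Remove smallest leaf 3, emit neighbor 2.
Step 3: leaves = {6,7}. Remove smallest leaf 6, emit neighbor 4.
Step 4: leaves = {4,7}. Remove smallest leaf 4, emit neighbor 5.
Step 5: leaves = {5,7}. Remove smallest leaf 5, emit neighbor 2.
Done: 2 vertices remain (2, 7). Sequence = [5 2 4 5 2]

Answer: 5 2 4 5 2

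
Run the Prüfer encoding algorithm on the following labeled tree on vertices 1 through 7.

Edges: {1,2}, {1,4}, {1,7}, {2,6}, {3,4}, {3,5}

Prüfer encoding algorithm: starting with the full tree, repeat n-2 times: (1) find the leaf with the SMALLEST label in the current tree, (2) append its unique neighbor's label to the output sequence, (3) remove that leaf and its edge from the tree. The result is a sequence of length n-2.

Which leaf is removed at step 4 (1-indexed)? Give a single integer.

Step 1: current leaves = {5,6,7}. Remove leaf 5 (neighbor: 3).
Step 2: current leaves = {3,6,7}. Remove leaf 3 (neighbor: 4).
Step 3: current leaves = {4,6,7}. Remove leaf 4 (neighbor: 1).
Step 4: current leaves = {6,7}. Remove leaf 6 (neighbor: 2).

Answer: 6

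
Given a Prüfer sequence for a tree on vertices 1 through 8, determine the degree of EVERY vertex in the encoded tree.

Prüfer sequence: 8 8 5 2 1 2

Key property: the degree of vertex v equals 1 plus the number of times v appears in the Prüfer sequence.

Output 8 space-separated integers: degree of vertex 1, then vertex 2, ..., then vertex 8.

Answer: 2 3 1 1 2 1 1 3

Derivation:
p_1 = 8: count[8] becomes 1
p_2 = 8: count[8] becomes 2
p_3 = 5: count[5] becomes 1
p_4 = 2: count[2] becomes 1
p_5 = 1: count[1] becomes 1
p_6 = 2: count[2] becomes 2
Degrees (1 + count): deg[1]=1+1=2, deg[2]=1+2=3, deg[3]=1+0=1, deg[4]=1+0=1, deg[5]=1+1=2, deg[6]=1+0=1, deg[7]=1+0=1, deg[8]=1+2=3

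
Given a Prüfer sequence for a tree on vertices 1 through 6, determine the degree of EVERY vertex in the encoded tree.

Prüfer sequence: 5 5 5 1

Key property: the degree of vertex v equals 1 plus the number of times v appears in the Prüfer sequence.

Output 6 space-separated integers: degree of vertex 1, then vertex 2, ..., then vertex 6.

Answer: 2 1 1 1 4 1

Derivation:
p_1 = 5: count[5] becomes 1
p_2 = 5: count[5] becomes 2
p_3 = 5: count[5] becomes 3
p_4 = 1: count[1] becomes 1
Degrees (1 + count): deg[1]=1+1=2, deg[2]=1+0=1, deg[3]=1+0=1, deg[4]=1+0=1, deg[5]=1+3=4, deg[6]=1+0=1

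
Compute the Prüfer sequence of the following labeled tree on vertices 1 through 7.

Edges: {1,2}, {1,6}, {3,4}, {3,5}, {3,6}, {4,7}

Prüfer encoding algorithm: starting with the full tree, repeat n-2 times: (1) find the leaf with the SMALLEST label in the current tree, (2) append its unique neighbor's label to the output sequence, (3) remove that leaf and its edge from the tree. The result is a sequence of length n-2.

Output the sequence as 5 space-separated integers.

Step 1: leaves = {2,5,7}. Remove smallest leaf 2, emit neighbor 1.
Step 2: leaves = {1,5,7}. Remove smallest leaf 1, emit neighbor 6.
Step 3: leaves = {5,6,7}. Remove smallest leaf 5, emit neighbor 3.
Step 4: leaves = {6,7}. Remove smallest leaf 6, emit neighbor 3.
Step 5: leaves = {3,7}. Remove smallest leaf 3, emit neighbor 4.
Done: 2 vertices remain (4, 7). Sequence = [1 6 3 3 4]

Answer: 1 6 3 3 4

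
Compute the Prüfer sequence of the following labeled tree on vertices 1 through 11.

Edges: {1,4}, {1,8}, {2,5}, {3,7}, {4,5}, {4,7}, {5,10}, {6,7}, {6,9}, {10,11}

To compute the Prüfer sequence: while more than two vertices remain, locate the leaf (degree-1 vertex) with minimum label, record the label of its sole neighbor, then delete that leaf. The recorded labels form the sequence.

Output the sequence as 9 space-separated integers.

Step 1: leaves = {2,3,8,9,11}. Remove smallest leaf 2, emit neighbor 5.
Step 2: leaves = {3,8,9,11}. Remove smallest leaf 3, emit neighbor 7.
Step 3: leaves = {8,9,11}. Remove smallest leaf 8, emit neighbor 1.
Step 4: leaves = {1,9,11}. Remove smallest leaf 1, emit neighbor 4.
Step 5: leaves = {9,11}. Remove smallest leaf 9, emit neighbor 6.
Step 6: leaves = {6,11}. Remove smallest leaf 6, emit neighbor 7.
Step 7: leaves = {7,11}. Remove smallest leaf 7, emit neighbor 4.
Step 8: leaves = {4,11}. Remove smallest leaf 4, emit neighbor 5.
Step 9: leaves = {5,11}. Remove smallest leaf 5, emit neighbor 10.
Done: 2 vertices remain (10, 11). Sequence = [5 7 1 4 6 7 4 5 10]

Answer: 5 7 1 4 6 7 4 5 10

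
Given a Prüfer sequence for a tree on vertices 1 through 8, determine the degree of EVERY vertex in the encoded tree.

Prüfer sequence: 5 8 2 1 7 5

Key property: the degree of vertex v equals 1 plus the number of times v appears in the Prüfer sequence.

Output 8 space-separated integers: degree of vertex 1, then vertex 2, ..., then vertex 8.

Answer: 2 2 1 1 3 1 2 2

Derivation:
p_1 = 5: count[5] becomes 1
p_2 = 8: count[8] becomes 1
p_3 = 2: count[2] becomes 1
p_4 = 1: count[1] becomes 1
p_5 = 7: count[7] becomes 1
p_6 = 5: count[5] becomes 2
Degrees (1 + count): deg[1]=1+1=2, deg[2]=1+1=2, deg[3]=1+0=1, deg[4]=1+0=1, deg[5]=1+2=3, deg[6]=1+0=1, deg[7]=1+1=2, deg[8]=1+1=2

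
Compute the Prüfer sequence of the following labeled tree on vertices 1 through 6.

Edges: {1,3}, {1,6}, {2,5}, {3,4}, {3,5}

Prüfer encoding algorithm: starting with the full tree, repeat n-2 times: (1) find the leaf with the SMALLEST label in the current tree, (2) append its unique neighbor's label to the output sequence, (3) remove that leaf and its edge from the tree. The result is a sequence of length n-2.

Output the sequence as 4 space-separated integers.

Step 1: leaves = {2,4,6}. Remove smallest leaf 2, emit neighbor 5.
Step 2: leaves = {4,5,6}. Remove smallest leaf 4, emit neighbor 3.
Step 3: leaves = {5,6}. Remove smallest leaf 5, emit neighbor 3.
Step 4: leaves = {3,6}. Remove smallest leaf 3, emit neighbor 1.
Done: 2 vertices remain (1, 6). Sequence = [5 3 3 1]

Answer: 5 3 3 1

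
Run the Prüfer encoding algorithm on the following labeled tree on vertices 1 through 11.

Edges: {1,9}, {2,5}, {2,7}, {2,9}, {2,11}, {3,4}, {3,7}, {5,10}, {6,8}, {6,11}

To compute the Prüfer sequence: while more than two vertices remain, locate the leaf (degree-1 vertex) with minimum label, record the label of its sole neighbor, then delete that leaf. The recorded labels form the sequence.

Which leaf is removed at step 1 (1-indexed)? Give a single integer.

Step 1: current leaves = {1,4,8,10}. Remove leaf 1 (neighbor: 9).

Answer: 1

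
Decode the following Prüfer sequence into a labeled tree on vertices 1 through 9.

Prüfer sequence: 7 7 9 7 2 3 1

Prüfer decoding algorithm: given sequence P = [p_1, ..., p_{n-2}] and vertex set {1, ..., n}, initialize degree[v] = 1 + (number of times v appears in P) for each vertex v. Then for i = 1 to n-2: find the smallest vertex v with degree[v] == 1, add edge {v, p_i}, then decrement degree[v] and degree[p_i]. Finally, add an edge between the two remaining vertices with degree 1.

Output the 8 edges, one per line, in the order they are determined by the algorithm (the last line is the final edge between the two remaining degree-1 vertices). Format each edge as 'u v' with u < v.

Initial degrees: {1:2, 2:2, 3:2, 4:1, 5:1, 6:1, 7:4, 8:1, 9:2}
Step 1: smallest deg-1 vertex = 4, p_1 = 7. Add edge {4,7}. Now deg[4]=0, deg[7]=3.
Step 2: smallest deg-1 vertex = 5, p_2 = 7. Add edge {5,7}. Now deg[5]=0, deg[7]=2.
Step 3: smallest deg-1 vertex = 6, p_3 = 9. Add edge {6,9}. Now deg[6]=0, deg[9]=1.
Step 4: smallest deg-1 vertex = 8, p_4 = 7. Add edge {7,8}. Now deg[8]=0, deg[7]=1.
Step 5: smallest deg-1 vertex = 7, p_5 = 2. Add edge {2,7}. Now deg[7]=0, deg[2]=1.
Step 6: smallest deg-1 vertex = 2, p_6 = 3. Add edge {2,3}. Now deg[2]=0, deg[3]=1.
Step 7: smallest deg-1 vertex = 3, p_7 = 1. Add edge {1,3}. Now deg[3]=0, deg[1]=1.
Final: two remaining deg-1 vertices are 1, 9. Add edge {1,9}.

Answer: 4 7
5 7
6 9
7 8
2 7
2 3
1 3
1 9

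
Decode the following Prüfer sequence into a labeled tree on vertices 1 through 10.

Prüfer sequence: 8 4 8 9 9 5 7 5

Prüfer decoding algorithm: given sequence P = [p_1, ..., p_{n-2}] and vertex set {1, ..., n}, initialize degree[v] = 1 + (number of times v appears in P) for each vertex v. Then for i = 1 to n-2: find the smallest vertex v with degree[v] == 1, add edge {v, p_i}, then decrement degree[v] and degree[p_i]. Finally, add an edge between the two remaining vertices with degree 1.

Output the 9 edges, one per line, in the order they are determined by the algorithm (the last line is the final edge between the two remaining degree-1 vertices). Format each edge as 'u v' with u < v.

Answer: 1 8
2 4
3 8
4 9
6 9
5 8
7 9
5 7
5 10

Derivation:
Initial degrees: {1:1, 2:1, 3:1, 4:2, 5:3, 6:1, 7:2, 8:3, 9:3, 10:1}
Step 1: smallest deg-1 vertex = 1, p_1 = 8. Add edge {1,8}. Now deg[1]=0, deg[8]=2.
Step 2: smallest deg-1 vertex = 2, p_2 = 4. Add edge {2,4}. Now deg[2]=0, deg[4]=1.
Step 3: smallest deg-1 vertex = 3, p_3 = 8. Add edge {3,8}. Now deg[3]=0, deg[8]=1.
Step 4: smallest deg-1 vertex = 4, p_4 = 9. Add edge {4,9}. Now deg[4]=0, deg[9]=2.
Step 5: smallest deg-1 vertex = 6, p_5 = 9. Add edge {6,9}. Now deg[6]=0, deg[9]=1.
Step 6: smallest deg-1 vertex = 8, p_6 = 5. Add edge {5,8}. Now deg[8]=0, deg[5]=2.
Step 7: smallest deg-1 vertex = 9, p_7 = 7. Add edge {7,9}. Now deg[9]=0, deg[7]=1.
Step 8: smallest deg-1 vertex = 7, p_8 = 5. Add edge {5,7}. Now deg[7]=0, deg[5]=1.
Final: two remaining deg-1 vertices are 5, 10. Add edge {5,10}.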